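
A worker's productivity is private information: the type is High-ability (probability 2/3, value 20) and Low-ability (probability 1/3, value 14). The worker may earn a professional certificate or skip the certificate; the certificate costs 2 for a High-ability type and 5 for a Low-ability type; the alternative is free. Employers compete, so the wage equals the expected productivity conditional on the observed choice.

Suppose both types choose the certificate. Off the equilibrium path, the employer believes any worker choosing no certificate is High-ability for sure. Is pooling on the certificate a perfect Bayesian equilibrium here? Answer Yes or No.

On path, the employer holds the prior and pays 2/3·20 + 1/3·14 = 18. Off path (no certificate), believing High-ability, it pays 20.
High-ability: the certificate nets 18 − 2 = 16; no certificate nets 20. High-ability would deviate.
Low-ability: the certificate nets 18 − 5 = 13; no certificate nets 20. Low-ability would deviate.
A type deviates, so pooling fails.

No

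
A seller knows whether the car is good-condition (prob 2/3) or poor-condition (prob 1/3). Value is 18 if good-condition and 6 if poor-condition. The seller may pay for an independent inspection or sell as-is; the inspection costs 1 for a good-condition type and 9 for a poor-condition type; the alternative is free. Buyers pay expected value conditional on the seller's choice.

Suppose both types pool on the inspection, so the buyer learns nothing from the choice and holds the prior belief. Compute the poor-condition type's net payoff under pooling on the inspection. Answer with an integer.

Pooled price = 2/3·18 + 1/3·6 = 14.
poor-condition pays cost 9 for the inspection, so net payoff = 14 − 9 = 5.

5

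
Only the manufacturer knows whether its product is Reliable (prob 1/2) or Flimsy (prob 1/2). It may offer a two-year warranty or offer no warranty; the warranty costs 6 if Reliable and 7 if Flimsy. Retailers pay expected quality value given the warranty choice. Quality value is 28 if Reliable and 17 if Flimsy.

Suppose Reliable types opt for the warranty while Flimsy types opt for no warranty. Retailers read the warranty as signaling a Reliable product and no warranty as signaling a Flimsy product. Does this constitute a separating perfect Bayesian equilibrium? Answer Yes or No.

No

Under these beliefs, the warranty earns price 28 and no warranty earns price 17.
Reliable: the warranty nets 28 − 6 = 22; no warranty nets 17. Reliable prefers the warranty.
Flimsy: the warranty nets 28 − 7 = 21; no warranty nets 17. Flimsy would deviate to the warranty.
Flimsy has a profitable deviation, so the profile is not an equilibrium.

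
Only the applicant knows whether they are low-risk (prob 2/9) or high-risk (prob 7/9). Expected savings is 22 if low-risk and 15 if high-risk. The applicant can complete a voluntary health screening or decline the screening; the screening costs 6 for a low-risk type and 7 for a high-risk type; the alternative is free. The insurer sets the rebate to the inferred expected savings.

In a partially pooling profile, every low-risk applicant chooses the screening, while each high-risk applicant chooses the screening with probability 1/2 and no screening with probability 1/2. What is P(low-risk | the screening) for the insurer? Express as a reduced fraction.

P(the screening) = (2/9)·1 + (7/9)·(1/2) = 11/18.
By Bayes' rule, P(low-risk | the screening) = (2/9) / (11/18) = 4/11.

4/11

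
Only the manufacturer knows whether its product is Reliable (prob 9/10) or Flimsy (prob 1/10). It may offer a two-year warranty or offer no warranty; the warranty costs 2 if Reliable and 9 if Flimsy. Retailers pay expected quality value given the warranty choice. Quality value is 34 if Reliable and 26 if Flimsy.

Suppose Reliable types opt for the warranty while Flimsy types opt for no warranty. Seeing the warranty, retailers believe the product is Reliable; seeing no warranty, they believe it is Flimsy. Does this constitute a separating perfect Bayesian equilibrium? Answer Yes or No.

Yes

Under these beliefs, the warranty earns price 34 and no warranty earns price 26.
Reliable: the warranty nets 34 − 2 = 32; no warranty nets 26. Reliable prefers the warranty.
Flimsy: the warranty nets 34 − 9 = 25; no warranty nets 26. Flimsy prefers no warranty.
Neither type deviates, so the separating profile is an equilibrium.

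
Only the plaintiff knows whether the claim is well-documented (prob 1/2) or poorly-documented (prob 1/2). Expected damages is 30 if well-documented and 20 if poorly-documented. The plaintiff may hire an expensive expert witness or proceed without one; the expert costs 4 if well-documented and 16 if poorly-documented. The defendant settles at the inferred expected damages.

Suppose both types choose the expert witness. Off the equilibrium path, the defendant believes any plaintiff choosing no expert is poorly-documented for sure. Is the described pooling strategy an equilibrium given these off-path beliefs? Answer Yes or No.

On path, the defendant holds the prior and pays 1/2·30 + 1/2·20 = 25. Off path (no expert), believing poorly-documented, it pays 20.
well-documented: the expert witness nets 25 − 4 = 21; no expert nets 20. well-documented stays.
poorly-documented: the expert witness nets 25 − 16 = 9; no expert nets 20. poorly-documented would deviate.
A type deviates, so pooling fails.

No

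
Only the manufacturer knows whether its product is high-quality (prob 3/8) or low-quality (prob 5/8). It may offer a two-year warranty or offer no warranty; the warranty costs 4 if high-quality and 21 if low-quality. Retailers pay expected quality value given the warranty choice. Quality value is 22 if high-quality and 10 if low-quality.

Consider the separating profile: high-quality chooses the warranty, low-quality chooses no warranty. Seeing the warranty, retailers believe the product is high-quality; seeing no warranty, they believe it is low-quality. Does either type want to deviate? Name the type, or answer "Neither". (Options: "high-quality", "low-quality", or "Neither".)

The warranty pays 22; no warranty pays 10.
high-quality: assigned the warranty, nets 22 − 4 = 18; deviating to no warranty nets 10.
low-quality: assigned no warranty, nets 10; deviating to the warranty nets 22 − 21 = 1.
Both types strictly prefer their assigned action; no profitable deviation.

Neither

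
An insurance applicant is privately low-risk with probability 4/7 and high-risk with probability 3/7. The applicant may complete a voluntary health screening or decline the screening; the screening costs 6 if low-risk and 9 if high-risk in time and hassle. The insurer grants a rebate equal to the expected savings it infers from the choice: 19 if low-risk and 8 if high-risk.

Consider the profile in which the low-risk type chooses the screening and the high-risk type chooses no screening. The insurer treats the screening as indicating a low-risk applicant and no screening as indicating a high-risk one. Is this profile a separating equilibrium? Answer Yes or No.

Under these beliefs, the screening earns rebate 19 and no screening earns rebate 8.
low-risk: the screening nets 19 − 6 = 13; no screening nets 8. low-risk prefers the screening.
high-risk: the screening nets 19 − 9 = 10; no screening nets 8. high-risk would deviate to the screening.
high-risk has a profitable deviation, so the profile is not an equilibrium.

No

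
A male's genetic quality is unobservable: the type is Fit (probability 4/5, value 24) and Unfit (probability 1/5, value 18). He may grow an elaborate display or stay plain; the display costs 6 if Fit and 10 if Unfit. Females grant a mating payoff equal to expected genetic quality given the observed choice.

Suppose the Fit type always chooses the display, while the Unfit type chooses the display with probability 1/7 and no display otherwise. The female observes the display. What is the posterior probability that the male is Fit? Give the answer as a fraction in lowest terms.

28/29

P(the display) = (4/5)·1 + (1/5)·(1/7) = 29/35.
By Bayes' rule, P(Fit | the display) = (4/5) / (29/35) = 28/29.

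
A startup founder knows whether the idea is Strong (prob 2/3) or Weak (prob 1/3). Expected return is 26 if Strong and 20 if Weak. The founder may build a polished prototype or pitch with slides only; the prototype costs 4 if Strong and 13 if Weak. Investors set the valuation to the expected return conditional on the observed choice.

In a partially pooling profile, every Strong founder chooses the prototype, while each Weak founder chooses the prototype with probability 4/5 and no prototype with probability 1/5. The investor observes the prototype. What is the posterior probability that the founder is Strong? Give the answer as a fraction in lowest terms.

P(the prototype) = (2/3)·1 + (1/3)·(4/5) = 14/15.
By Bayes' rule, P(Strong | the prototype) = (2/3) / (14/15) = 5/7.

5/7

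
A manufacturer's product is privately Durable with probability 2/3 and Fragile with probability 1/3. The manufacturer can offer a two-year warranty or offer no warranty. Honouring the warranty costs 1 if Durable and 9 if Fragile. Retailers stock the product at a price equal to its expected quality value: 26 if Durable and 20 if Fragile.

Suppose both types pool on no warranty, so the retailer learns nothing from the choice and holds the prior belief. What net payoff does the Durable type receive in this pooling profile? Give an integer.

Pooled price = 2/3·26 + 1/3·20 = 24.
Durable pays no cost for no warranty, so net payoff = 24.

24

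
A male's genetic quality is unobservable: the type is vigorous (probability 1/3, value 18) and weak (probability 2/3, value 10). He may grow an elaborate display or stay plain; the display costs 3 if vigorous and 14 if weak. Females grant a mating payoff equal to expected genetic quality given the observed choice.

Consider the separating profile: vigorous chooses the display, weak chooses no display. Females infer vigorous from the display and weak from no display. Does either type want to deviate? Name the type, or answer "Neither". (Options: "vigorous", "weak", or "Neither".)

The display pays 18; no display pays 10.
vigorous: assigned the display, nets 18 − 3 = 15; deviating to no display nets 10.
weak: assigned no display, nets 10; deviating to the display nets 18 − 14 = 4.
Both types strictly prefer their assigned action; no profitable deviation.

Neither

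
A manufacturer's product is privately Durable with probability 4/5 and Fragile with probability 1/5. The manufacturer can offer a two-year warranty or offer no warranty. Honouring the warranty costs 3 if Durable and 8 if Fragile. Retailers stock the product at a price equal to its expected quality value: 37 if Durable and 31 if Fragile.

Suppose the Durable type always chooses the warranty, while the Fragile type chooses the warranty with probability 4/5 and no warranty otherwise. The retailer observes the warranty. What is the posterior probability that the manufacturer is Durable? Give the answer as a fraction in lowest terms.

5/6

P(the warranty) = (4/5)·1 + (1/5)·(4/5) = 24/25.
By Bayes' rule, P(Durable | the warranty) = (4/5) / (24/25) = 5/6.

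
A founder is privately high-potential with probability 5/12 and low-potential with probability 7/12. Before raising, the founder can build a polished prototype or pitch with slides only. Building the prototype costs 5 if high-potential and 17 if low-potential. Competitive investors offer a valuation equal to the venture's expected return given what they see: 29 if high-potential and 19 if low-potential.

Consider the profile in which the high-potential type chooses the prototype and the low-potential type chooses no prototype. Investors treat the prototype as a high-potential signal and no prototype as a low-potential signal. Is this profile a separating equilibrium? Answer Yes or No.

Yes

Under these beliefs, the prototype earns valuation 29 and no prototype earns valuation 19.
high-potential: the prototype nets 29 − 5 = 24; no prototype nets 19. high-potential prefers the prototype.
low-potential: the prototype nets 29 − 17 = 12; no prototype nets 19. low-potential prefers no prototype.
Neither type deviates, so the separating profile is an equilibrium.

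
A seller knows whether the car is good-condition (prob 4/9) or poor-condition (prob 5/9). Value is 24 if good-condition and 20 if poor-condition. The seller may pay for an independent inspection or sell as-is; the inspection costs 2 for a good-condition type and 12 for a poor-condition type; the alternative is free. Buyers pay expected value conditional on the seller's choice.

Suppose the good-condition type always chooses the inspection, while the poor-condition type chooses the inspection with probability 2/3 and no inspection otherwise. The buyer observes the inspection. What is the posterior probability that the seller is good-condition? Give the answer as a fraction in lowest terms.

P(the inspection) = (4/9)·1 + (5/9)·(2/3) = 22/27.
By Bayes' rule, P(good-condition | the inspection) = (4/9) / (22/27) = 6/11.

6/11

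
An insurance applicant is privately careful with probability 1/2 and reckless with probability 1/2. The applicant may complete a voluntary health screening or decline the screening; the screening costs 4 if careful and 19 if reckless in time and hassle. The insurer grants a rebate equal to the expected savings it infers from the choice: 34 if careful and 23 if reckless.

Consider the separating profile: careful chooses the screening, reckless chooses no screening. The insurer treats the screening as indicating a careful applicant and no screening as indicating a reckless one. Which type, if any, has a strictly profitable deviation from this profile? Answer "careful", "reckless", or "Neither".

The screening pays 34; no screening pays 23.
careful: assigned the screening, nets 34 − 4 = 30; deviating to no screening nets 23.
reckless: assigned no screening, nets 23; deviating to the screening nets 34 − 19 = 15.
Both types strictly prefer their assigned action; no profitable deviation.

Neither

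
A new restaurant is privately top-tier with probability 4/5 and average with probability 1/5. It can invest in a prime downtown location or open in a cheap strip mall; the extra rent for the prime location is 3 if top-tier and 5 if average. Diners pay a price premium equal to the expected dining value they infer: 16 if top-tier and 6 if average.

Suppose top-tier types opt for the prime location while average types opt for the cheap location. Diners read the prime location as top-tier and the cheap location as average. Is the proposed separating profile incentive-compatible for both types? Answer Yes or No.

Under these beliefs, the prime location earns price premium 16 and the cheap location earns price premium 6.
top-tier: the prime location nets 16 − 3 = 13; the cheap location nets 6. top-tier prefers the prime location.
average: the prime location nets 16 − 5 = 11; the cheap location nets 6. average would deviate to the prime location.
average has a profitable deviation, so the profile is not an equilibrium.

No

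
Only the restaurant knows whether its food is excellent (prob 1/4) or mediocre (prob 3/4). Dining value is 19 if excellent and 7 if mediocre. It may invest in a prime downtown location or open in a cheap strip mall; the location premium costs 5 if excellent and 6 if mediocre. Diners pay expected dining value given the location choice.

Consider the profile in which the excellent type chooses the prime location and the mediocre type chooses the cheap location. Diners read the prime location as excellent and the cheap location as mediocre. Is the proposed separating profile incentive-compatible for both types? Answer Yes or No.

No

Under these beliefs, the prime location earns price premium 19 and the cheap location earns price premium 7.
excellent: the prime location nets 19 − 5 = 14; the cheap location nets 7. excellent prefers the prime location.
mediocre: the prime location nets 19 − 6 = 13; the cheap location nets 7. mediocre would deviate to the prime location.
mediocre has a profitable deviation, so the profile is not an equilibrium.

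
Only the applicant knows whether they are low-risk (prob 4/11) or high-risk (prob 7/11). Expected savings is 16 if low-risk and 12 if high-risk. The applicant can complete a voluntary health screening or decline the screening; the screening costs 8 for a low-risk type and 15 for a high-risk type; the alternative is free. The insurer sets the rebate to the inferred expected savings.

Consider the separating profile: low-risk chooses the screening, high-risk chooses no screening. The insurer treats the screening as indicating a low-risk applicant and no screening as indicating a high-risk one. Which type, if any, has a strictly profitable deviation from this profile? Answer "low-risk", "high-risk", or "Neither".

The screening pays 16; no screening pays 12.
low-risk: assigned the screening, nets 16 − 8 = 8; deviating to no screening nets 12.
high-risk: assigned no screening, nets 12; deviating to the screening nets 16 − 15 = 1.
The low-risk type gains 4 by deviating.

low-risk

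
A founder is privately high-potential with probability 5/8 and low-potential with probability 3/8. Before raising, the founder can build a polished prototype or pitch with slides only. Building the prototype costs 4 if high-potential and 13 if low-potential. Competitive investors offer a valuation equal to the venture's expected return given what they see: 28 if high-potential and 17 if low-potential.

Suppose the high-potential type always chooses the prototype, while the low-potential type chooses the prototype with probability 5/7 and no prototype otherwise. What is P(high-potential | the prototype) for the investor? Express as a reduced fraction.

P(the prototype) = (5/8)·1 + (3/8)·(5/7) = 25/28.
By Bayes' rule, P(high-potential | the prototype) = (5/8) / (25/28) = 7/10.

7/10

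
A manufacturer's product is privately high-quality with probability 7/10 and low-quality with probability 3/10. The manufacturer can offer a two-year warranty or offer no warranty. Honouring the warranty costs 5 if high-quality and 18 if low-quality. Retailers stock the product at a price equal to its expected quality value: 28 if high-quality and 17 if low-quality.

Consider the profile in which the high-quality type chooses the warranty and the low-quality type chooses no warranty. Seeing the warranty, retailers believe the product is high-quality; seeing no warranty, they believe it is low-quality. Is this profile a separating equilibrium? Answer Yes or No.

Under these beliefs, the warranty earns price 28 and no warranty earns price 17.
high-quality: the warranty nets 28 − 5 = 23; no warranty nets 17. high-quality prefers the warranty.
low-quality: the warranty nets 28 − 18 = 10; no warranty nets 17. low-quality prefers no warranty.
Neither type deviates, so the separating profile is an equilibrium.

Yes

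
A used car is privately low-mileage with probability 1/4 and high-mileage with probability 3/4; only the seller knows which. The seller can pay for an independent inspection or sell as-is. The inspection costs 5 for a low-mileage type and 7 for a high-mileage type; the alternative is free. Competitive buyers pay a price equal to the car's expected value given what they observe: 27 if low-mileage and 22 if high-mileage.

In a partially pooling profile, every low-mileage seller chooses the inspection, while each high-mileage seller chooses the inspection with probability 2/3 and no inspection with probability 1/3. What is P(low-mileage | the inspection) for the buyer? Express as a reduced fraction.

1/3

P(the inspection) = (1/4)·1 + (3/4)·(2/3) = 3/4.
By Bayes' rule, P(low-mileage | the inspection) = (1/4) / (3/4) = 1/3.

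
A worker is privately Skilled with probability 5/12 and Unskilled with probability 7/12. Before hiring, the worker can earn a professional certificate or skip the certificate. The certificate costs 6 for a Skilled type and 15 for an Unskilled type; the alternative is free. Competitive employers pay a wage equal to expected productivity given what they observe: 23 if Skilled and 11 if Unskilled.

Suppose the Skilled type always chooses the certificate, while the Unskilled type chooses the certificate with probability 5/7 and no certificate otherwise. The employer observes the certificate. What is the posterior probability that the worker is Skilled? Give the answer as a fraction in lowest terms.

1/2

P(the certificate) = (5/12)·1 + (7/12)·(5/7) = 5/6.
By Bayes' rule, P(Skilled | the certificate) = (5/12) / (5/6) = 1/2.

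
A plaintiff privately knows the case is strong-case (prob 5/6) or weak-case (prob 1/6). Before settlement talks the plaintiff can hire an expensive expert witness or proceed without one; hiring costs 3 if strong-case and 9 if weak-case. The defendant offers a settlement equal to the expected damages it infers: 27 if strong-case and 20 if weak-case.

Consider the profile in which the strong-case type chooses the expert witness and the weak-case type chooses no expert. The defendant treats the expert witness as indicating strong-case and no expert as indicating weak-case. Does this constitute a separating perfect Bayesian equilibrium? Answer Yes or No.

Under these beliefs, the expert witness earns settlement 27 and no expert earns settlement 20.
strong-case: the expert witness nets 27 − 3 = 24; no expert nets 20. strong-case prefers the expert witness.
weak-case: the expert witness nets 27 − 9 = 18; no expert nets 20. weak-case prefers no expert.
Neither type deviates, so the separating profile is an equilibrium.

Yes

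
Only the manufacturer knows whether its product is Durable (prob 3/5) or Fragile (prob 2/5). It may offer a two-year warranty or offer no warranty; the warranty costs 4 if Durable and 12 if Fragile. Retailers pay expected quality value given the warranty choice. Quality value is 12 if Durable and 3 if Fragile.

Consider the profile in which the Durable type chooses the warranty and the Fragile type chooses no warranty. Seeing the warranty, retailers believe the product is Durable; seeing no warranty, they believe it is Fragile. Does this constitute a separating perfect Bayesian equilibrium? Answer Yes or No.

Under these beliefs, the warranty earns price 12 and no warranty earns price 3.
Durable: the warranty nets 12 − 4 = 8; no warranty nets 3. Durable prefers the warranty.
Fragile: the warranty nets 12 − 12 = 0; no warranty nets 3. Fragile prefers no warranty.
Neither type deviates, so the separating profile is an equilibrium.

Yes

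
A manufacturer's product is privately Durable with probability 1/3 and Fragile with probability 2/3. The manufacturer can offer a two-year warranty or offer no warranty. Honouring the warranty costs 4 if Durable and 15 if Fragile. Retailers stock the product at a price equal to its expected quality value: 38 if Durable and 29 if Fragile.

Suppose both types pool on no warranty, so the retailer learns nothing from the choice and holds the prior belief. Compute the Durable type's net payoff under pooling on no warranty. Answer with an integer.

32

Pooled price = 1/3·38 + 2/3·29 = 32.
Durable pays no cost for no warranty, so net payoff = 32.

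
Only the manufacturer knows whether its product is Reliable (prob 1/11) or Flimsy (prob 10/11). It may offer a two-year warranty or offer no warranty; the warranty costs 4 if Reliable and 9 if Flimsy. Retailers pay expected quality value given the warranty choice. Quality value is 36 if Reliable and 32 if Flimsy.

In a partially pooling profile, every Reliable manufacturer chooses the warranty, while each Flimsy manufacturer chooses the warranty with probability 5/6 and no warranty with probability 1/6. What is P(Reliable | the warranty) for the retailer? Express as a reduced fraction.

P(the warranty) = (1/11)·1 + (10/11)·(5/6) = 28/33.
By Bayes' rule, P(Reliable | the warranty) = (1/11) / (28/33) = 3/28.

3/28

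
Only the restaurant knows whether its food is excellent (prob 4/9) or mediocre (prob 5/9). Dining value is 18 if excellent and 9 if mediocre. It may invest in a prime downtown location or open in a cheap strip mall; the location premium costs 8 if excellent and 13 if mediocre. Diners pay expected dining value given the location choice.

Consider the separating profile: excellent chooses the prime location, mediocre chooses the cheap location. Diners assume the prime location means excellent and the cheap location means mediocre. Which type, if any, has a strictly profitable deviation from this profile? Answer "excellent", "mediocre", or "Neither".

Neither

The prime location pays 18; the cheap location pays 9.
excellent: assigned the prime location, nets 18 − 8 = 10; deviating to the cheap location nets 9.
mediocre: assigned the cheap location, nets 9; deviating to the prime location nets 18 − 13 = 5.
Both types strictly prefer their assigned action; no profitable deviation.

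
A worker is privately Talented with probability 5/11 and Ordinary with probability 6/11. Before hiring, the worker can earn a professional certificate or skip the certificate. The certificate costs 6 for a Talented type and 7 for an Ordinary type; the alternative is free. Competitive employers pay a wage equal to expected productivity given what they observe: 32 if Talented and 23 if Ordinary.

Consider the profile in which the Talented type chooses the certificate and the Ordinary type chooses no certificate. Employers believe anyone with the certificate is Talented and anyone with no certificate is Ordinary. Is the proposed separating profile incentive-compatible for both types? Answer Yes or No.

No

Under these beliefs, the certificate earns wage 32 and no certificate earns wage 23.
Talented: the certificate nets 32 − 6 = 26; no certificate nets 23. Talented prefers the certificate.
Ordinary: the certificate nets 32 − 7 = 25; no certificate nets 23. Ordinary would deviate to the certificate.
Ordinary has a profitable deviation, so the profile is not an equilibrium.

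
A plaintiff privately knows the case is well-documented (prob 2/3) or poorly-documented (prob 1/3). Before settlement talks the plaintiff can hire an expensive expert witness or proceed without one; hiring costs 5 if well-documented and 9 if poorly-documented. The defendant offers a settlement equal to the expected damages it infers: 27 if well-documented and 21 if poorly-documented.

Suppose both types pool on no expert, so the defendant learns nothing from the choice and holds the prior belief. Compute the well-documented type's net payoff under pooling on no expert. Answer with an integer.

25

Pooled settlement = 2/3·27 + 1/3·21 = 25.
well-documented pays no cost for no expert, so net payoff = 25.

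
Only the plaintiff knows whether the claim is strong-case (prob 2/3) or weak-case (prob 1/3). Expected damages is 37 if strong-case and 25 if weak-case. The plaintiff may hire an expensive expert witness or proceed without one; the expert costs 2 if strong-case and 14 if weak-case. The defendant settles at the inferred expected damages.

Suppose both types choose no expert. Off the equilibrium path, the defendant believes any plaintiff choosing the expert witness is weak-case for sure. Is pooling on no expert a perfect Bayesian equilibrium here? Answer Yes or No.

On path, the defendant holds the prior and pays 2/3·37 + 1/3·25 = 33. Off path (the expert witness), believing weak-case, it pays 25.
strong-case: no expert nets 33; the expert witness nets 25 − 2 = 23. strong-case stays.
weak-case: no expert nets 33; the expert witness nets 25 − 14 = 11. weak-case stays.
No type deviates, so pooling is sustained.

Yes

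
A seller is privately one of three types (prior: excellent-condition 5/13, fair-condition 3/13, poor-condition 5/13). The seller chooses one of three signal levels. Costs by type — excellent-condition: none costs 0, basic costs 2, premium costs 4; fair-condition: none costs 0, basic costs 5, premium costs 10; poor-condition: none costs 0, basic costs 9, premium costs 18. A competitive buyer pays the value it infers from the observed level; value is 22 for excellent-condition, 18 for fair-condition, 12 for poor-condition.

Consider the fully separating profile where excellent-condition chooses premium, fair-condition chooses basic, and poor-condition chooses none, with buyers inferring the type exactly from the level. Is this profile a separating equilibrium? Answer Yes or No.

Separating prices: premium → 22, basic → 18, none → 12.
excellent-condition (assigned premium): none: 12 − 0 = 12; basic: 18 − 2 = 16; premium: 22 − 4 = 18. excellent-condition stays.
fair-condition (assigned basic): none: 12 − 0 = 12; basic: 18 − 5 = 13; premium: 22 − 10 = 12. fair-condition stays.
poor-condition (assigned none): none: 12 − 0 = 12; basic: 18 − 9 = 9; premium: 22 − 18 = 4. poor-condition stays.
Every type prefers its assigned level; separation holds.

Yes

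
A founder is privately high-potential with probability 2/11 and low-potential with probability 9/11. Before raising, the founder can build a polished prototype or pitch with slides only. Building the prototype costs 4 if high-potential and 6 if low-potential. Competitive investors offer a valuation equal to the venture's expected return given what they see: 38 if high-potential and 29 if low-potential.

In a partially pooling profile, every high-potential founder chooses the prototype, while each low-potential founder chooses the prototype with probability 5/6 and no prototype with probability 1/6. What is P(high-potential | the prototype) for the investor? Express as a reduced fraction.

P(the prototype) = (2/11)·1 + (9/11)·(5/6) = 19/22.
By Bayes' rule, P(high-potential | the prototype) = (2/11) / (19/22) = 4/19.

4/19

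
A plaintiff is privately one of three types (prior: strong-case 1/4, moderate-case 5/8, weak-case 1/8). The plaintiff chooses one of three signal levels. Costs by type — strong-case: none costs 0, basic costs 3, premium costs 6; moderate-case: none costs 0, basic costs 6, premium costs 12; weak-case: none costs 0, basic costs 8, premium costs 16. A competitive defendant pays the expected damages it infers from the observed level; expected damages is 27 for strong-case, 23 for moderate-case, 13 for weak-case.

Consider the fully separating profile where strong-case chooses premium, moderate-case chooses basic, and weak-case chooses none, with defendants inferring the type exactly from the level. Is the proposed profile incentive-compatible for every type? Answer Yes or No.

No

Separating settlements: premium → 27, basic → 23, none → 13.
strong-case (assigned premium): none: 13 − 0 = 13; basic: 23 − 3 = 20; premium: 27 − 6 = 21. strong-case stays.
moderate-case (assigned basic): none: 13 − 0 = 13; basic: 23 − 6 = 17; premium: 27 − 12 = 15. moderate-case stays.
weak-case (assigned none): none: 13 − 0 = 13; basic: 23 − 8 = 15; premium: 27 − 16 = 11. weak-case prefers basic.
At least one type deviates; the separating profile fails.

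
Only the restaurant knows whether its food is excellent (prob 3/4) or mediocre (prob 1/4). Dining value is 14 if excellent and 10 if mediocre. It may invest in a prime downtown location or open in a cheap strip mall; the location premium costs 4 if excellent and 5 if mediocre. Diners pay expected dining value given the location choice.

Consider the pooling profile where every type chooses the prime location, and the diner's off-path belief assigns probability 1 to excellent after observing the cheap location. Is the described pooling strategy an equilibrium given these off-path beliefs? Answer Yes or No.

No

On path, the diner holds the prior and pays 3/4·14 + 1/4·10 = 13. Off path (the cheap location), believing excellent, it pays 14.
excellent: the prime location nets 13 − 4 = 9; the cheap location nets 14. excellent would deviate.
mediocre: the prime location nets 13 − 5 = 8; the cheap location nets 14. mediocre would deviate.
A type deviates, so pooling fails.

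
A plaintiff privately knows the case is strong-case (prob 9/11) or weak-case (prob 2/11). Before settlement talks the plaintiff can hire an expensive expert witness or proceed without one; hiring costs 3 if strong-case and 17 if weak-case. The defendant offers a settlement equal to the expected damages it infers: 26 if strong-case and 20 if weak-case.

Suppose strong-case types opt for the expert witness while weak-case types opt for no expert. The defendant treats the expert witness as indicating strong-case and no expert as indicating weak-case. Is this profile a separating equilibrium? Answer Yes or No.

Under these beliefs, the expert witness earns settlement 26 and no expert earns settlement 20.
strong-case: the expert witness nets 26 − 3 = 23; no expert nets 20. strong-case prefers the expert witness.
weak-case: the expert witness nets 26 − 17 = 9; no expert nets 20. weak-case prefers no expert.
Neither type deviates, so the separating profile is an equilibrium.

Yes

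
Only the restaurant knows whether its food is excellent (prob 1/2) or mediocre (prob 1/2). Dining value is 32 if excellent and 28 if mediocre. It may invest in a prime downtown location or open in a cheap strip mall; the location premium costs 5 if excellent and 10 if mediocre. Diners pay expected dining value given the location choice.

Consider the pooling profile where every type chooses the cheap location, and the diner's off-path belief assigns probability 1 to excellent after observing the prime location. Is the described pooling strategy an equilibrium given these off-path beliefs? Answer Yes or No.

On path, the diner holds the prior and pays 1/2·32 + 1/2·28 = 30. Off path (the prime location), believing excellent, it pays 32.
excellent: the cheap location nets 30; the prime location nets 32 − 5 = 27. excellent stays.
mediocre: the cheap location nets 30; the prime location nets 32 − 10 = 22. mediocre stays.
No type deviates, so pooling is sustained.

Yes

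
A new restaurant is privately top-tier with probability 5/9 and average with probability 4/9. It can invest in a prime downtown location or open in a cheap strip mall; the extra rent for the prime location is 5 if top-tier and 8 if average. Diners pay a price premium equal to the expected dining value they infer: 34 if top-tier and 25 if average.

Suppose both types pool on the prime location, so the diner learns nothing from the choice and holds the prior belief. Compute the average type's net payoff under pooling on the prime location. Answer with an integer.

Pooled price premium = 5/9·34 + 4/9·25 = 30.
average pays cost 8 for the prime location, so net payoff = 30 − 8 = 22.

22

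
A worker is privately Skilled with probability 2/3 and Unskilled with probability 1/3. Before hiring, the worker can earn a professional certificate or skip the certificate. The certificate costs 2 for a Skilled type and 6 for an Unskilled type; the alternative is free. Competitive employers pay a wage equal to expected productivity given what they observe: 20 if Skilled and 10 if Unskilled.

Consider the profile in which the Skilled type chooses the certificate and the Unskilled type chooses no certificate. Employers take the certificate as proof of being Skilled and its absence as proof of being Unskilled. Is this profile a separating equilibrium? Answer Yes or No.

No

Under these beliefs, the certificate earns wage 20 and no certificate earns wage 10.
Skilled: the certificate nets 20 − 2 = 18; no certificate nets 10. Skilled prefers the certificate.
Unskilled: the certificate nets 20 − 6 = 14; no certificate nets 10. Unskilled would deviate to the certificate.
Unskilled has a profitable deviation, so the profile is not an equilibrium.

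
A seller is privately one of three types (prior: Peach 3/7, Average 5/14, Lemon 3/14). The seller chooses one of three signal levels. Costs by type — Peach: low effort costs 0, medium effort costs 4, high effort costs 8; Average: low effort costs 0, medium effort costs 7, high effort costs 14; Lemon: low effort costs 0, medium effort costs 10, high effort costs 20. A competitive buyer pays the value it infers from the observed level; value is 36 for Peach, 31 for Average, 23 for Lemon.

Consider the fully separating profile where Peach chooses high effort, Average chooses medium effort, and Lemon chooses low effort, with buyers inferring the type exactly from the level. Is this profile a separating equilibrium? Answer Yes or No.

Yes

Separating prices: high effort → 36, medium effort → 31, low effort → 23.
Peach (assigned high effort): low effort: 23 − 0 = 23; medium effort: 31 − 4 = 27; high effort: 36 − 8 = 28. Peach stays.
Average (assigned medium effort): low effort: 23 − 0 = 23; medium effort: 31 − 7 = 24; high effort: 36 − 14 = 22. Average stays.
Lemon (assigned low effort): low effort: 23 − 0 = 23; medium effort: 31 − 10 = 21; high effort: 36 − 20 = 16. Lemon stays.
Every type prefers its assigned level; separation holds.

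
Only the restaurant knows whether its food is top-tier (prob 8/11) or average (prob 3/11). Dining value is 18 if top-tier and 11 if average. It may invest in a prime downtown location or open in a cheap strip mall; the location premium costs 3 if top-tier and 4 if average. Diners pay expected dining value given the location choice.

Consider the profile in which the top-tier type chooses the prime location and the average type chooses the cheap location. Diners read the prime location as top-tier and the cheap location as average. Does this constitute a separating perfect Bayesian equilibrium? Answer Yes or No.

No

Under these beliefs, the prime location earns price premium 18 and the cheap location earns price premium 11.
top-tier: the prime location nets 18 − 3 = 15; the cheap location nets 11. top-tier prefers the prime location.
average: the prime location nets 18 − 4 = 14; the cheap location nets 11. average would deviate to the prime location.
average has a profitable deviation, so the profile is not an equilibrium.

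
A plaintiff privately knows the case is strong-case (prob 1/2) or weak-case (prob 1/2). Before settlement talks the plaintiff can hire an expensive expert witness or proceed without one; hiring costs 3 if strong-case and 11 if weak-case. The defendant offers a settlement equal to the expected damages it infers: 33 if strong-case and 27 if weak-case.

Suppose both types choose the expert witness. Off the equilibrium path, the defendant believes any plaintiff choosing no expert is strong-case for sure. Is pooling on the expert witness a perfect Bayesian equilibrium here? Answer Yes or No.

On path, the defendant holds the prior and pays 1/2·33 + 1/2·27 = 30. Off path (no expert), believing strong-case, it pays 33.
strong-case: the expert witness nets 30 − 3 = 27; no expert nets 33. strong-case would deviate.
weak-case: the expert witness nets 30 − 11 = 19; no expert nets 33. weak-case would deviate.
A type deviates, so pooling fails.

No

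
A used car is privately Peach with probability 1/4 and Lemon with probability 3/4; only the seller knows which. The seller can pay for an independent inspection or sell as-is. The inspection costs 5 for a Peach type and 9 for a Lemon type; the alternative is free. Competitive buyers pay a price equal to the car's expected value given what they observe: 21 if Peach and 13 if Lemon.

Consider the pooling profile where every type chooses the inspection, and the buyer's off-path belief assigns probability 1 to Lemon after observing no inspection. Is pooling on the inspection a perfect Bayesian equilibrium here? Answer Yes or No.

On path, the buyer holds the prior and pays 1/4·21 + 3/4·13 = 15. Off path (no inspection), believing Lemon, it pays 13.
Peach: the inspection nets 15 − 5 = 10; no inspection nets 13. Peach would deviate.
Lemon: the inspection nets 15 − 9 = 6; no inspection nets 13. Lemon would deviate.
A type deviates, so pooling fails.

No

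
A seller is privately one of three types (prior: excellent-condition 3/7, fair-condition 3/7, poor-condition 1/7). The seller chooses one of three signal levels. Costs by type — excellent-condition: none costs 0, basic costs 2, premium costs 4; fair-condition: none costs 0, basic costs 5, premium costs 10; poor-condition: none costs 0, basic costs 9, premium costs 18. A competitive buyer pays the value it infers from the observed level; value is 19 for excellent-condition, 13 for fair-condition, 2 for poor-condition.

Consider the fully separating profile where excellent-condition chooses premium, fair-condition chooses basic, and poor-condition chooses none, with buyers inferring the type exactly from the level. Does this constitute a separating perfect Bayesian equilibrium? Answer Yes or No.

No

Separating prices: premium → 19, basic → 13, none → 2.
excellent-condition (assigned premium): none: 2 − 0 = 2; basic: 13 − 2 = 11; premium: 19 − 4 = 15. excellent-condition stays.
fair-condition (assigned basic): none: 2 − 0 = 2; basic: 13 − 5 = 8; premium: 19 − 10 = 9. fair-condition prefers premium.
poor-condition (assigned none): none: 2 − 0 = 2; basic: 13 − 9 = 4; premium: 19 − 18 = 1. poor-condition prefers basic.
At least one type deviates; the separating profile fails.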